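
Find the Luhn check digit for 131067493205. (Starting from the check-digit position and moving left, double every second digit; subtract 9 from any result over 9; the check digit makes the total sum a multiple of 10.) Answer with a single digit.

0

Partial digits right→left: 5 0 2 3 9 4 7 6 0 1 3 1
Double every second digit counting from the check-digit position (so the 1st, 3rd, 5th, ... of the partial from the right).
  doubled (with −9 where >9): 1 4 9 5 0 6 → sum 25
  kept as-is: 0 3 4 6 1 1 → sum 15
Total = 25 + 15 = 40.
Check digit = (10 − (40 mod 10)) mod 10 = 0.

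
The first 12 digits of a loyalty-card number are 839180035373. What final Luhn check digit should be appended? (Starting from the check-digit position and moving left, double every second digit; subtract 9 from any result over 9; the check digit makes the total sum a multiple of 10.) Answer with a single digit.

Partial digits right→left: 3 7 3 5 3 0 0 8 1 9 3 8
Double every second digit counting from the check-digit position (so the 1st, 3rd, 5th, ... of the partial from the right).
  doubled (with −9 where >9): 6 6 6 0 2 6 → sum 26
  kept as-is: 7 5 0 8 9 8 → sum 37
Total = 26 + 37 = 63.
Check digit = (10 − (63 mod 10)) mod 10 = 7.

7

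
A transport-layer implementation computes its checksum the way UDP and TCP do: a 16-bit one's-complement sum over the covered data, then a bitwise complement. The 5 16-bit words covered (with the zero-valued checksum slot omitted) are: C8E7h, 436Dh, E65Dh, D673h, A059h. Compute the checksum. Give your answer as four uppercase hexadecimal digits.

967F

One's-complement addition (fold any carry out of bit 15 back into bit 0):
  0xC8E7 + 0x436D = 0x10C54 → wrap carry → 0x0C55
  0x0C55 + 0xE65D = 0x0F2B2
  0xF2B2 + 0xD673 = 0x1C925 → wrap carry → 0xC926
  0xC926 + 0xA059 = 0x1697F → wrap carry → 0x6980
One's-complement sum = 0x6980.
Checksum = ~0x6980 & 0xFFFF = 0x967F.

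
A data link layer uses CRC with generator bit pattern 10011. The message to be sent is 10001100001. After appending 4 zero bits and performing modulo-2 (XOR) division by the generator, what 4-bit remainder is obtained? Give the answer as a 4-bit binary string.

Append 4 zeros: 100011000010000. Divide by 10011 (XOR where the leading bit is 1):
  pos 0: 10001 XOR 10011 = 00010
  pos 3: 10100 XOR 10011 = 00111
  pos 5: 11100 XOR 10011 = 01111
  pos 6: 11111 XOR 10011 = 01100
  pos 7: 11000 XOR 10011 = 01011
  pos 8: 10110 XOR 10011 = 00101
  pos 10: 10100 XOR 10011 = 00111
Remainder (last 4 bits) = 0111. This is the CRC / FCS.

0111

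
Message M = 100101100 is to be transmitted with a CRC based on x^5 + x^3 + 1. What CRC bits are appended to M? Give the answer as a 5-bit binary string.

Append 5 zeros: 10010110000000. Divide by 101001 (XOR where the leading bit is 1):
  pos 0: 100101 XOR 101001 = 001100
  pos 2: 110010 XOR 101001 = 011011
  pos 3: 110110 XOR 101001 = 011111
  pos 4: 111110 XOR 101001 = 010111
  pos 5: 101110 XOR 101001 = 000111
  pos 8: 111000 XOR 101001 = 010001
Remainder (last 5 bits) = 10001. This is the CRC / FCS.

10001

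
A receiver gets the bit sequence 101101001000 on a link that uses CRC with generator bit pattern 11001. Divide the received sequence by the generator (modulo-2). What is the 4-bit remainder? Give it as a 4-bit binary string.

0001

Modulo-2 division of 101101001000 by 11001:
  pos 0: 10110 XOR 11001 = 01111
  pos 1: 11111 XOR 11001 = 00110
  pos 3: 11000 XOR 11001 = 00001
  pos 7: 11000 XOR 11001 = 00001
Remainder = 0001 (nonzero — an error is detected).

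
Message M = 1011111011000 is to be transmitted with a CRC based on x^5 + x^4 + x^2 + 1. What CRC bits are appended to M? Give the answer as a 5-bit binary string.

01111

Append 5 zeros: 101111101100000000. Divide by 110101 (XOR where the leading bit is 1):
  pos 0: 101111 XOR 110101 = 011010
  pos 1: 110101 XOR 110101 = 000000
  pos 8: 110000 XOR 110101 = 000101
  pos 11: 101000 XOR 110101 = 011101
  pos 12: 111010 XOR 110101 = 001111
Remainder (last 5 bits) = 01111. This is the CRC / FCS.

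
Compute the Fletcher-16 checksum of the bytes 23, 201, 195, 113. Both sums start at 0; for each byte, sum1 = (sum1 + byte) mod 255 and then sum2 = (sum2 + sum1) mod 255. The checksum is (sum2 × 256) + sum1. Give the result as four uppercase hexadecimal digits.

Running sums (mod 255):
  after byte 0 (23): sum1=23, sum2=23
  after byte 1 (201): sum1=224, sum2=247
  after byte 2 (195): sum1=164, sum2=156
  after byte 3 (113): sum1=22, sum2=178
Checksum = sum2·256 + sum1 = 178·256 + 22 = 45590 = 0xB216.

B216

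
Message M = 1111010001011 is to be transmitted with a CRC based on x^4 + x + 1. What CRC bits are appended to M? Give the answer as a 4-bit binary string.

0111

Append 4 zeros: 11110100010110000. Divide by 10011 (XOR where the leading bit is 1):
  pos 0: 11110 XOR 10011 = 01101
  pos 1: 11011 XOR 10011 = 01000
  pos 2: 10000 XOR 10011 = 00011
  pos 5: 11001 XOR 10011 = 01010
  pos 6: 10100 XOR 10011 = 00111
  pos 8: 11111 XOR 10011 = 01100
  pos 9: 11000 XOR 10011 = 01011
  pos 10: 10110 XOR 10011 = 00101
  pos 12: 10100 XOR 10011 = 00111
Remainder (last 4 bits) = 0111. This is the CRC / FCS.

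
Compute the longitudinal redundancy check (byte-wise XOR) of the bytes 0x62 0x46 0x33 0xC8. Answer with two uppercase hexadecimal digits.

XOR the bytes together:
  start with 0x62
  0x62 ⊕ 0x46 = 0x24
  0x24 ⊕ 0x33 = 0x17
  0x17 ⊕ 0xC8 = 0xDF

DF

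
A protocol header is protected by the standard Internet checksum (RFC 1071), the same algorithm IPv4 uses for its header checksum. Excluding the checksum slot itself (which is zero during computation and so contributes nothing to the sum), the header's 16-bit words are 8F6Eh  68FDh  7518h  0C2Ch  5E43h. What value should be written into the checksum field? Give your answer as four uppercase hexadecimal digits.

280C

One's-complement addition (fold any carry out of bit 15 back into bit 0):
  0x8F6E + 0x68FD = 0x0F86B
  0xF86B + 0x7518 = 0x16D83 → wrap carry → 0x6D84
  0x6D84 + 0x0C2C = 0x079B0
  0x79B0 + 0x5E43 = 0x0D7F3
One's-complement sum = 0xD7F3.
Checksum = ~0xD7F3 & 0xFFFF = 0x280C.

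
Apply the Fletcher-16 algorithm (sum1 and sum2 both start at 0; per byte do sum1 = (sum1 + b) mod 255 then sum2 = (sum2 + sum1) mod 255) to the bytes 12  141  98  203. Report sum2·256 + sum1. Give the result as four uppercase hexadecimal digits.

69C7

Running sums (mod 255):
  after byte 0 (12): sum1=12, sum2=12
  after byte 1 (141): sum1=153, sum2=165
  after byte 2 (98): sum1=251, sum2=161
  after byte 3 (203): sum1=199, sum2=105
Checksum = sum2·256 + sum1 = 105·256 + 199 = 27079 = 0x69C7.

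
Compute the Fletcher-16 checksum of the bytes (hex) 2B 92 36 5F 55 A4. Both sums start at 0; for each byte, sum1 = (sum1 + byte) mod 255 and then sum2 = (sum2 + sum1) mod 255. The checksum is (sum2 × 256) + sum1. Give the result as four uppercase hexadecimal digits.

Running sums (mod 255):
  after byte 0 (2B): sum1=43, sum2=43
  after byte 1 (92): sum1=189, sum2=232
  after byte 2 (36): sum1=243, sum2=220
  after byte 3 (5F): sum1=83, sum2=48
  after byte 4 (55): sum1=168, sum2=216
  after byte 5 (A4): sum1=77, sum2=38
Checksum = sum2·256 + sum1 = 38·256 + 77 = 9805 = 0x264D.

264D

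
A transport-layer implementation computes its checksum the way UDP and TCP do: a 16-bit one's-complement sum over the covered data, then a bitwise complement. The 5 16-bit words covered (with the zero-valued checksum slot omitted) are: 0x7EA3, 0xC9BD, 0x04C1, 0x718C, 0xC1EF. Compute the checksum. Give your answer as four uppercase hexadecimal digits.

7F61

One's-complement addition (fold any carry out of bit 15 back into bit 0):
  0x7EA3 + 0xC9BD = 0x14860 → wrap carry → 0x4861
  0x4861 + 0x04C1 = 0x04D22
  0x4D22 + 0x718C = 0x0BEAE
  0xBEAE + 0xC1EF = 0x1809D → wrap carry → 0x809E
One's-complement sum = 0x809E.
Checksum = ~0x809E & 0xFFFF = 0x7F61.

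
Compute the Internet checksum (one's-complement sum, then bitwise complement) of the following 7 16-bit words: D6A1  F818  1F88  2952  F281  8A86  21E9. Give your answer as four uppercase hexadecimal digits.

4979

One's-complement addition (fold any carry out of bit 15 back into bit 0):
  0xD6A1 + 0xF818 = 0x1CEB9 → wrap carry → 0xCEBA
  0xCEBA + 0x1F88 = 0x0EE42
  0xEE42 + 0x2952 = 0x11794 → wrap carry → 0x1795
  0x1795 + 0xF281 = 0x10A16 → wrap carry → 0x0A17
  0x0A17 + 0x8A86 = 0x0949D
  0x949D + 0x21E9 = 0x0B686
One's-complement sum = 0xB686.
Checksum = ~0xB686 & 0xFFFF = 0x4979.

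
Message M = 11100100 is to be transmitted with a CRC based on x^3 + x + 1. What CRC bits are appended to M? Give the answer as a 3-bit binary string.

Append 3 zeros: 11100100000. Divide by 1011 (XOR where the leading bit is 1):
  pos 0: 1110 XOR 1011 = 0101
  pos 1: 1010 XOR 1011 = 0001
  pos 4: 1100 XOR 1011 = 0111
  pos 5: 1110 XOR 1011 = 0101
  pos 6: 1010 XOR 1011 = 0001
Remainder (last 3 bits) = 010. This is the CRC / FCS.

010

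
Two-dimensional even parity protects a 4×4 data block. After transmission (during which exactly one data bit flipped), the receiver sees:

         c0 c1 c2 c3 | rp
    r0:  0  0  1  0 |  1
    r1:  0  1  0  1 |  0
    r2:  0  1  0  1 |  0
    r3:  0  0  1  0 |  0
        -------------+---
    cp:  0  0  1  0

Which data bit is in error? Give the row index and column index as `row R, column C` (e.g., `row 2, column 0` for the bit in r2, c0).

Recompute each row's even parity and compare to rp:
  r0: data parity 1, sent rp 1 → ok
  r1: data parity 0, sent rp 0 → ok
  r2: data parity 0, sent rp 0 → ok
  r3: data parity 1, sent rp 0 → mismatch
Recompute each column's even parity and compare to cp:
  c0: data parity 0, sent cp 0 → ok
  c1: data parity 0, sent cp 0 → ok
  c2: data parity 0, sent cp 1 → mismatch
  c3: data parity 0, sent cp 0 → ok
Exactly one row (r3) and one column (c2) fail → the flipped bit is at their intersection.

row 3, column 2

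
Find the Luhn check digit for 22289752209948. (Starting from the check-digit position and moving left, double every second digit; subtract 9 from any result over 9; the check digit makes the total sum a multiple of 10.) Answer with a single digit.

Partial digits right→left: 8 4 9 9 0 2 2 5 7 9 8 2 2 2
Double every second digit counting from the check-digit position (so the 1st, 3rd, 5th, ... of the partial from the right).
  doubled (with −9 where >9): 7 9 0 4 5 7 4 → sum 36
  kept as-is: 4 9 2 5 9 2 2 → sum 33
Total = 36 + 33 = 69.
Check digit = (10 − (69 mod 10)) mod 10 = 1.

1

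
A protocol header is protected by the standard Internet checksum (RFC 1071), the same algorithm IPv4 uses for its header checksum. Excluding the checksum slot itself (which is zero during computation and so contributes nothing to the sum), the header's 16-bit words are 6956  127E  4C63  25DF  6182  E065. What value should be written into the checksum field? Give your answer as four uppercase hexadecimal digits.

One's-complement addition (fold any carry out of bit 15 back into bit 0):
  0x6956 + 0x127E = 0x07BD4
  0x7BD4 + 0x4C63 = 0x0C837
  0xC837 + 0x25DF = 0x0EE16
  0xEE16 + 0x6182 = 0x14F98 → wrap carry → 0x4F99
  0x4F99 + 0xE065 = 0x12FFE → wrap carry → 0x2FFF
One's-complement sum = 0x2FFF.
Checksum = ~0x2FFF & 0xFFFF = 0xD000.

D000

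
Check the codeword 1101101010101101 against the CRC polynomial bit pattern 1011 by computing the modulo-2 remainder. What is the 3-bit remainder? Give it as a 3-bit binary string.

110

Modulo-2 division of 1101101010101101 by 1011:
  pos 0: 1101 XOR 1011 = 0110
  pos 1: 1101 XOR 1011 = 0110
  pos 2: 1100 XOR 1011 = 0111
  pos 3: 1111 XOR 1011 = 0100
  pos 4: 1000 XOR 1011 = 0011
  pos 6: 1110 XOR 1011 = 0101
  pos 7: 1011 XOR 1011 = 0000
  pos 12: 1101 XOR 1011 = 0110
Remainder = 110 (nonzero — an error is detected).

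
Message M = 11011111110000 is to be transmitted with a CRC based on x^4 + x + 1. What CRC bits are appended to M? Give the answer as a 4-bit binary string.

Append 4 zeros: 110111111100000000. Divide by 10011 (XOR where the leading bit is 1):
  pos 0: 11011 XOR 10011 = 01000
  pos 1: 10001 XOR 10011 = 00010
  pos 4: 10111 XOR 10011 = 00100
  pos 6: 10010 XOR 10011 = 00001
  pos 10: 10000 XOR 10011 = 00011
  pos 13: 11000 XOR 10011 = 01011
Remainder (last 4 bits) = 1011. This is the CRC / FCS.

1011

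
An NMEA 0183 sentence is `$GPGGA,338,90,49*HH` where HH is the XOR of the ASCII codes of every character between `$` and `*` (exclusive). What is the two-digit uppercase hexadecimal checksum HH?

XOR the ASCII codes of the payload characters:
  'G' = 0x47 → acc = 0x47
  'P' = 0x50 → acc = 0x17
  'G' = 0x47 → acc = 0x50
  'G' = 0x47 → acc = 0x17
  'A' = 0x41 → acc = 0x56
  ',' = 0x2C → acc = 0x7A
  '3' = 0x33 → acc = 0x49
  '3' = 0x33 → acc = 0x7A
  '8' = 0x38 → acc = 0x42
  ',' = 0x2C → acc = 0x6E
  '9' = 0x39 → acc = 0x57
  '0' = 0x30 → acc = 0x67
  ',' = 0x2C → acc = 0x4B
  '4' = 0x34 → acc = 0x7F
  '9' = 0x39 → acc = 0x46
Checksum = 0x46.

46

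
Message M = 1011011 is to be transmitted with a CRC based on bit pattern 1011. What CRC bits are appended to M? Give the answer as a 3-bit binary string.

101

Append 3 zeros: 1011011000. Divide by 1011 (XOR where the leading bit is 1):
  pos 0: 1011 XOR 1011 = 0000
  pos 5: 1100 XOR 1011 = 0111
  pos 6: 1110 XOR 1011 = 0101
Remainder (last 3 bits) = 101. This is the CRC / FCS.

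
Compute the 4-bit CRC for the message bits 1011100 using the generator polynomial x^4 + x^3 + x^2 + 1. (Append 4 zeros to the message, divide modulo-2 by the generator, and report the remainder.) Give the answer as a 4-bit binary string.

0101

Append 4 zeros: 10111000000. Divide by 11101 (XOR where the leading bit is 1):
  pos 0: 10111 XOR 11101 = 01010
  pos 1: 10100 XOR 11101 = 01001
  pos 2: 10010 XOR 11101 = 01111
  pos 3: 11110 XOR 11101 = 00011
  pos 6: 11000 XOR 11101 = 00101
Remainder (last 4 bits) = 0101. This is the CRC / FCS.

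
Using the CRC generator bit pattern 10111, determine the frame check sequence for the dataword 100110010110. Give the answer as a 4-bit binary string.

Append 4 zeros: 1001100101100000. Divide by 10111 (XOR where the leading bit is 1):
  pos 0: 10011 XOR 10111 = 00100
  pos 2: 10000 XOR 10111 = 00111
  pos 4: 11110 XOR 10111 = 01001
  pos 5: 10011 XOR 10111 = 00100
  pos 7: 10010 XOR 10111 = 00101
  pos 9: 10100 XOR 10111 = 00011
Remainder (last 4 bits) = 1100. This is the CRC / FCS.

1100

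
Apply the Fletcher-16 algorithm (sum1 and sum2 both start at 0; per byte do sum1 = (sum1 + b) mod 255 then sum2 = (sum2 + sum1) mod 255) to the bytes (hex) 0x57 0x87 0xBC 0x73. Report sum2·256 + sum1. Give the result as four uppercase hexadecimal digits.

Running sums (mod 255):
  after byte 0 (0x57): sum1=87, sum2=87
  after byte 1 (0x87): sum1=222, sum2=54
  after byte 2 (0xBC): sum1=155, sum2=209
  after byte 3 (0x73): sum1=15, sum2=224
Checksum = sum2·256 + sum1 = 224·256 + 15 = 57359 = 0xE00F.

E00F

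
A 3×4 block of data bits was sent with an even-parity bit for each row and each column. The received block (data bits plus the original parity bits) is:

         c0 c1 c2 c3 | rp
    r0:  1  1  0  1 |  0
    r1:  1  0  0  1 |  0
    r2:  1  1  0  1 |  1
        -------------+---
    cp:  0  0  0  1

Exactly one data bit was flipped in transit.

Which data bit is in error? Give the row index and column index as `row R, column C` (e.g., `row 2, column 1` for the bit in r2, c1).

row 0, column 0

Recompute each row's even parity and compare to rp:
  r0: data parity 1, sent rp 0 → mismatch
  r1: data parity 0, sent rp 0 → ok
  r2: data parity 1, sent rp 1 → ok
Recompute each column's even parity and compare to cp:
  c0: data parity 1, sent cp 0 → mismatch
  c1: data parity 0, sent cp 0 → ok
  c2: data parity 0, sent cp 0 → ok
  c3: data parity 1, sent cp 1 → ok
Exactly one row (r0) and one column (c0) fail → the flipped bit is at their intersection.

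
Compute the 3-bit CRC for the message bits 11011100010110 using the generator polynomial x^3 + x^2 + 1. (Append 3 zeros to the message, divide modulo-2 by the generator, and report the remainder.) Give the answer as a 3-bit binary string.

Append 3 zeros: 11011100010110000. Divide by 1101 (XOR where the leading bit is 1):
  pos 0: 1101 XOR 1101 = 0000
  pos 4: 1100 XOR 1101 = 0001
  pos 7: 1010 XOR 1101 = 0111
  pos 8: 1111 XOR 1101 = 0010
  pos 10: 1010 XOR 1101 = 0111
  pos 11: 1110 XOR 1101 = 0011
  pos 13: 1100 XOR 1101 = 0001
Remainder (last 3 bits) = 001. This is the CRC / FCS.

001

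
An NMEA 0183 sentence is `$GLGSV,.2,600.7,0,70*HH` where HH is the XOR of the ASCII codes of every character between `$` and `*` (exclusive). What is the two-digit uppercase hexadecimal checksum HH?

XOR the ASCII codes of the payload characters:
  'G' = 0x47 → acc = 0x47
  'L' = 0x4C → acc = 0x0B
  'G' = 0x47 → acc = 0x4C
  'S' = 0x53 → acc = 0x1F
  'V' = 0x56 → acc = 0x49
  ',' = 0x2C → acc = 0x65
  '.' = 0x2E → acc = 0x4B
  '2' = 0x32 → acc = 0x79
  ',' = 0x2C → acc = 0x55
  '6' = 0x36 → acc = 0x63
  '0' = 0x30 → acc = 0x53
  '0' = 0x30 → acc = 0x63
  '.' = 0x2E → acc = 0x4D
  '7' = 0x37 → acc = 0x7A
  ',' = 0x2C → acc = 0x56
  '0' = 0x30 → acc = 0x66
  ',' = 0x2C → acc = 0x4A
  '7' = 0x37 → acc = 0x7D
  '0' = 0x30 → acc = 0x4D
Checksum = 0x4D.

4D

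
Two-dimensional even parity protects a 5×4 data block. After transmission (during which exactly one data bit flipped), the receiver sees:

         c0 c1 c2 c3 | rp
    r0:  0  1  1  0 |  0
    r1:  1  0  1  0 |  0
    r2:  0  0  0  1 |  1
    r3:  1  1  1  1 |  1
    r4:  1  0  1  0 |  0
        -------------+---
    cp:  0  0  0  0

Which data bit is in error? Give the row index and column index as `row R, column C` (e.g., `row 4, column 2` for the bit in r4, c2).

row 3, column 0

Recompute each row's even parity and compare to rp:
  r0: data parity 0, sent rp 0 → ok
  r1: data parity 0, sent rp 0 → ok
  r2: data parity 1, sent rp 1 → ok
  r3: data parity 0, sent rp 1 → mismatch
  r4: data parity 0, sent rp 0 → ok
Recompute each column's even parity and compare to cp:
  c0: data parity 1, sent cp 0 → mismatch
  c1: data parity 0, sent cp 0 → ok
  c2: data parity 0, sent cp 0 → ok
  c3: data parity 0, sent cp 0 → ok
Exactly one row (r3) and one column (c0) fail → the flipped bit is at their intersection.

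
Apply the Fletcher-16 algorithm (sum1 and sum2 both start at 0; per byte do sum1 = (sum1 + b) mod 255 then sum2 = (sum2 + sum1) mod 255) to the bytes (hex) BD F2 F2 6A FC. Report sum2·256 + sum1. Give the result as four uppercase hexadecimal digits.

Running sums (mod 255):
  after byte 0 (BD): sum1=189, sum2=189
  after byte 1 (F2): sum1=176, sum2=110
  after byte 2 (F2): sum1=163, sum2=18
  after byte 3 (6A): sum1=14, sum2=32
  after byte 4 (FC): sum1=11, sum2=43
Checksum = sum2·256 + sum1 = 43·256 + 11 = 11019 = 0x2B0B.

2B0B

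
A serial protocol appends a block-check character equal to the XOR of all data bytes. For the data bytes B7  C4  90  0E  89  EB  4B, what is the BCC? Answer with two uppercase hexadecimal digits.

XOR the bytes together:
  start with 0xB7
  0xB7 ⊕ 0xC4 = 0x73
  0x73 ⊕ 0x90 = 0xE3
  0xE3 ⊕ 0x0E = 0xED
  0xED ⊕ 0x89 = 0x64
  0x64 ⊕ 0xEB = 0x8F
  0x8F ⊕ 0x4B = 0xC4

C4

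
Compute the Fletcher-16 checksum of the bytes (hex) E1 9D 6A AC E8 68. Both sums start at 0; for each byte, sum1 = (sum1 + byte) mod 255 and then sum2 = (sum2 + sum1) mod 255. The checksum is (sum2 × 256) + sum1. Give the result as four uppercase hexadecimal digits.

Running sums (mod 255):
  after byte 0 (E1): sum1=225, sum2=225
  after byte 1 (9D): sum1=127, sum2=97
  after byte 2 (6A): sum1=233, sum2=75
  after byte 3 (AC): sum1=150, sum2=225
  after byte 4 (E8): sum1=127, sum2=97
  after byte 5 (68): sum1=231, sum2=73
Checksum = sum2·256 + sum1 = 73·256 + 231 = 18919 = 0x49E7.

49E7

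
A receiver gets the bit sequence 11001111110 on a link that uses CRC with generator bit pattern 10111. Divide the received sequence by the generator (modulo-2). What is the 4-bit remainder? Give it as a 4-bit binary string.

Modulo-2 division of 11001111110 by 10111:
  pos 0: 11001 XOR 10111 = 01110
  pos 1: 11101 XOR 10111 = 01010
  pos 2: 10101 XOR 10111 = 00010
  pos 5: 10111 XOR 10111 = 00000
Remainder = 0000 (zero — the frame passes the CRC check).

0000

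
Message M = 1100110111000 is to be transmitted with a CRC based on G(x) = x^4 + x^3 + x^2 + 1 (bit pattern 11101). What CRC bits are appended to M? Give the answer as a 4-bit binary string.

1011

Append 4 zeros: 11001101110000000. Divide by 11101 (XOR where the leading bit is 1):
  pos 0: 11001 XOR 11101 = 00100
  pos 2: 10010 XOR 11101 = 01111
  pos 3: 11111 XOR 11101 = 00010
  pos 6: 10110 XOR 11101 = 01011
  pos 7: 10110 XOR 11101 = 01011
  pos 8: 10110 XOR 11101 = 01011
  pos 9: 10110 XOR 11101 = 01011
  pos 10: 10110 XOR 11101 = 01011
  pos 11: 10110 XOR 11101 = 01011
  pos 12: 10110 XOR 11101 = 01011
Remainder (last 4 bits) = 1011. This is the CRC / FCS.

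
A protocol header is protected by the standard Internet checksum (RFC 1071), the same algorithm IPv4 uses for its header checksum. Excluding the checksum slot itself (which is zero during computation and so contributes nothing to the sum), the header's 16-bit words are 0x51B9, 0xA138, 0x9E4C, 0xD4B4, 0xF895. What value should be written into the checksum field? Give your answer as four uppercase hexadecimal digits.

A176

One's-complement addition (fold any carry out of bit 15 back into bit 0):
  0x51B9 + 0xA138 = 0x0F2F1
  0xF2F1 + 0x9E4C = 0x1913D → wrap carry → 0x913E
  0x913E + 0xD4B4 = 0x165F2 → wrap carry → 0x65F3
  0x65F3 + 0xF895 = 0x15E88 → wrap carry → 0x5E89
One's-complement sum = 0x5E89.
Checksum = ~0x5E89 & 0xFFFF = 0xA176.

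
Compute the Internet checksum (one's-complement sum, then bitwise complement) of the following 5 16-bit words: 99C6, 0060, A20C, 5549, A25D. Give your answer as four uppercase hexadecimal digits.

One's-complement addition (fold any carry out of bit 15 back into bit 0):
  0x99C6 + 0x0060 = 0x09A26
  0x9A26 + 0xA20C = 0x13C32 → wrap carry → 0x3C33
  0x3C33 + 0x5549 = 0x0917C
  0x917C + 0xA25D = 0x133D9 → wrap carry → 0x33DA
One's-complement sum = 0x33DA.
Checksum = ~0x33DA & 0xFFFF = 0xCC25.

CC25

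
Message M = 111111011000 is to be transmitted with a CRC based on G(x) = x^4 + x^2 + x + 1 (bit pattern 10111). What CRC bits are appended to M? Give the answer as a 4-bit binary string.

Append 4 zeros: 1111110110000000. Divide by 10111 (XOR where the leading bit is 1):
  pos 0: 11111 XOR 10111 = 01000
  pos 1: 10001 XOR 10111 = 00110
  pos 3: 11001 XOR 10111 = 01110
  pos 4: 11101 XOR 10111 = 01010
  pos 5: 10100 XOR 10111 = 00011
  pos 8: 11000 XOR 10111 = 01111
  pos 9: 11110 XOR 10111 = 01001
  pos 10: 10010 XOR 10111 = 00101
Remainder (last 4 bits) = 1010. This is the CRC / FCS.

1010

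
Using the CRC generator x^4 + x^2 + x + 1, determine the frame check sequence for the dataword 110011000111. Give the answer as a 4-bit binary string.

Append 4 zeros: 1100110001110000. Divide by 10111 (XOR where the leading bit is 1):
  pos 0: 11001 XOR 10111 = 01110
  pos 1: 11101 XOR 10111 = 01010
  pos 2: 10100 XOR 10111 = 00011
  pos 5: 11001 XOR 10111 = 01110
  pos 6: 11101 XOR 10111 = 01010
  pos 7: 10101 XOR 10111 = 00010
  pos 10: 10000 XOR 10111 = 00111
Remainder (last 4 bits) = 1110. This is the CRC / FCS.

1110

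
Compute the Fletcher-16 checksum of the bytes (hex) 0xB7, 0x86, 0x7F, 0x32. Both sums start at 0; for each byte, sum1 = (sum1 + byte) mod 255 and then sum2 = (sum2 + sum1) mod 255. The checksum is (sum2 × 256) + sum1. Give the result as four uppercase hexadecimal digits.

A3EF

Running sums (mod 255):
  after byte 0 (0xB7): sum1=183, sum2=183
  after byte 1 (0x86): sum1=62, sum2=245
  after byte 2 (0x7F): sum1=189, sum2=179
  after byte 3 (0x32): sum1=239, sum2=163
Checksum = sum2·256 + sum1 = 163·256 + 239 = 41967 = 0xA3EF.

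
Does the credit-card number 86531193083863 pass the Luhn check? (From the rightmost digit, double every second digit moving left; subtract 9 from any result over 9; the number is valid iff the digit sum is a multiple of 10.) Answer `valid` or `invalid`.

valid

From the right, keep odd positions and double even positions (subtract 9 from any doubled value over 9):
  doubled (positions 2,4,...): 3 6 0 9 2 1 7 → sum 28
  kept (positions 1,3,...): 3 8 8 3 1 3 6 → sum 32
Total = 60.
60 mod 10 = 0, so the number is valid.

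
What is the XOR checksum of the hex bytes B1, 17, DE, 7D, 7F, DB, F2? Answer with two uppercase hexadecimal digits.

XOR the bytes together:
  start with 0xB1
  0xB1 ⊕ 0x17 = 0xA6
  0xA6 ⊕ 0xDE = 0x78
  0x78 ⊕ 0x7D = 0x05
  0x05 ⊕ 0x7F = 0x7A
  0x7A ⊕ 0xDB = 0xA1
  0xA1 ⊕ 0xF2 = 0x53

53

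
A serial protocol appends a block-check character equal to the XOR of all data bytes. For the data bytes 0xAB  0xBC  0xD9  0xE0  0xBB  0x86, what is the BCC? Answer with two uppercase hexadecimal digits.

XOR the bytes together:
  start with 0xAB
  0xAB ⊕ 0xBC = 0x17
  0x17 ⊕ 0xD9 = 0xCE
  0xCE ⊕ 0xE0 = 0x2E
  0x2E ⊕ 0xBB = 0x95
  0x95 ⊕ 0x86 = 0x13

13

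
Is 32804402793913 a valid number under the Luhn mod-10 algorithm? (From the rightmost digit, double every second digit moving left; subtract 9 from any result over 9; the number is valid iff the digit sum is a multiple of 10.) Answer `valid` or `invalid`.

invalid

From the right, keep odd positions and double even positions (subtract 9 from any doubled value over 9):
  doubled (positions 2,4,...): 2 6 5 0 8 7 6 → sum 34
  kept (positions 1,3,...): 3 9 9 2 4 0 2 → sum 29
Total = 63.
63 mod 10 = 3, so the number is invalid.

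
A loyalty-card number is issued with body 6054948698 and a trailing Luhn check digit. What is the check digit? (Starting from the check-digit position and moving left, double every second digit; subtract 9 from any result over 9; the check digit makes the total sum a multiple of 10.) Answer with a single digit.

Partial digits right→left: 8 9 6 8 4 9 4 5 0 6
Double every second digit counting from the check-digit position (so the 1st, 3rd, 5th, ... of the partial from the right).
  doubled (with −9 where >9): 7 3 8 8 0 → sum 26
  kept as-is: 9 8 9 5 6 → sum 37
Total = 26 + 37 = 63.
Check digit = (10 − (63 mod 10)) mod 10 = 7.

7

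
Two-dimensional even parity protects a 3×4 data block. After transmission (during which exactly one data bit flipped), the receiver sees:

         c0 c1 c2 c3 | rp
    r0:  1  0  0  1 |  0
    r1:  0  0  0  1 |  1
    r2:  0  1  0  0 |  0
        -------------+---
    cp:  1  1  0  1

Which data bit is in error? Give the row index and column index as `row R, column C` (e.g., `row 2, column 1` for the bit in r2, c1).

row 2, column 3

Recompute each row's even parity and compare to rp:
  r0: data parity 0, sent rp 0 → ok
  r1: data parity 1, sent rp 1 → ok
  r2: data parity 1, sent rp 0 → mismatch
Recompute each column's even parity and compare to cp:
  c0: data parity 1, sent cp 1 → ok
  c1: data parity 1, sent cp 1 → ok
  c2: data parity 0, sent cp 0 → ok
  c3: data parity 0, sent cp 1 → mismatch
Exactly one row (r2) and one column (c3) fail → the flipped bit is at their intersection.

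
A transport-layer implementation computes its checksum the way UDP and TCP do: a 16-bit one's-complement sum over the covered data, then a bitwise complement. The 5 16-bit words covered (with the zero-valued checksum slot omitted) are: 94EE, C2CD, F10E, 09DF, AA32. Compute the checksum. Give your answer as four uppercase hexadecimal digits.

0323

One's-complement addition (fold any carry out of bit 15 back into bit 0):
  0x94EE + 0xC2CD = 0x157BB → wrap carry → 0x57BC
  0x57BC + 0xF10E = 0x148CA → wrap carry → 0x48CB
  0x48CB + 0x09DF = 0x052AA
  0x52AA + 0xAA32 = 0x0FCDC
One's-complement sum = 0xFCDC.
Checksum = ~0xFCDC & 0xFFFF = 0x0323.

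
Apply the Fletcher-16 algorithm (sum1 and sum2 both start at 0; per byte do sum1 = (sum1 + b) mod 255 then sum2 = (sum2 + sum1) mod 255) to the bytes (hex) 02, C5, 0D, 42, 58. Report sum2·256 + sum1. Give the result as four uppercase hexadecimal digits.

256F

Running sums (mod 255):
  after byte 0 (02): sum1=2, sum2=2
  after byte 1 (C5): sum1=199, sum2=201
  after byte 2 (0D): sum1=212, sum2=158
  after byte 3 (42): sum1=23, sum2=181
  after byte 4 (58): sum1=111, sum2=37
Checksum = sum2·256 + sum1 = 37·256 + 111 = 9583 = 0x256F.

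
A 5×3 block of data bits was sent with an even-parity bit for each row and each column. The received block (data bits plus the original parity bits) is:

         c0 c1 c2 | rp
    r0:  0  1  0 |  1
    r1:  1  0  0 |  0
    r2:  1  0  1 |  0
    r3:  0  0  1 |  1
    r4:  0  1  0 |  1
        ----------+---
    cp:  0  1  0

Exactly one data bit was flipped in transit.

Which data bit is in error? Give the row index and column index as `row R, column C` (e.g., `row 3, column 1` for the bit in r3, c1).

Recompute each row's even parity and compare to rp:
  r0: data parity 1, sent rp 1 → ok
  r1: data parity 1, sent rp 0 → mismatch
  r2: data parity 0, sent rp 0 → ok
  r3: data parity 1, sent rp 1 → ok
  r4: data parity 1, sent rp 1 → ok
Recompute each column's even parity and compare to cp:
  c0: data parity 0, sent cp 0 → ok
  c1: data parity 0, sent cp 1 → mismatch
  c2: data parity 0, sent cp 0 → ok
Exactly one row (r1) and one column (c1) fail → the flipped bit is at their intersection.

row 1, column 1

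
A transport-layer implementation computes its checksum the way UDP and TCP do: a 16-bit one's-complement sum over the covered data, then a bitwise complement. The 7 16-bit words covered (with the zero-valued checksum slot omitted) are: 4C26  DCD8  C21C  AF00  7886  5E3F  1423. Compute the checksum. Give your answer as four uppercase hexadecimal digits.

One's-complement addition (fold any carry out of bit 15 back into bit 0):
  0x4C26 + 0xDCD8 = 0x128FE → wrap carry → 0x28FF
  0x28FF + 0xC21C = 0x0EB1B
  0xEB1B + 0xAF00 = 0x19A1B → wrap carry → 0x9A1C
  0x9A1C + 0x7886 = 0x112A2 → wrap carry → 0x12A3
  0x12A3 + 0x5E3F = 0x070E2
  0x70E2 + 0x1423 = 0x08505
One's-complement sum = 0x8505.
Checksum = ~0x8505 & 0xFFFF = 0x7AFA.

7AFA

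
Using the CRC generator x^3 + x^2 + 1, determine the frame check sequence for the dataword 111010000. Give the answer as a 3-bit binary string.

111

Append 3 zeros: 111010000000. Divide by 1101 (XOR where the leading bit is 1):
  pos 0: 1110 XOR 1101 = 0011
  pos 2: 1110 XOR 1101 = 0011
  pos 4: 1100 XOR 1101 = 0001
  pos 7: 1000 XOR 1101 = 0101
  pos 8: 1010 XOR 1101 = 0111
Remainder (last 3 bits) = 111. This is the CRC / FCS.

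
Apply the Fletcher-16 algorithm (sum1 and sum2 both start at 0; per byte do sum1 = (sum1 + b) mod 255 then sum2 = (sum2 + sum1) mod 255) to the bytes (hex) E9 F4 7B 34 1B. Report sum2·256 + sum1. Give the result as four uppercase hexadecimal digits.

5BA9

Running sums (mod 255):
  after byte 0 (E9): sum1=233, sum2=233
  after byte 1 (F4): sum1=222, sum2=200
  after byte 2 (7B): sum1=90, sum2=35
  after byte 3 (34): sum1=142, sum2=177
  after byte 4 (1B): sum1=169, sum2=91
Checksum = sum2·256 + sum1 = 91·256 + 169 = 23465 = 0x5BA9.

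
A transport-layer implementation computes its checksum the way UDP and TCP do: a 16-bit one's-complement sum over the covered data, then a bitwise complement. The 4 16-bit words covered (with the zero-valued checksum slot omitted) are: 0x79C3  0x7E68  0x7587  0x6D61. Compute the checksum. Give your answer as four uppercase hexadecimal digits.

24EB

One's-complement addition (fold any carry out of bit 15 back into bit 0):
  0x79C3 + 0x7E68 = 0x0F82B
  0xF82B + 0x7587 = 0x16DB2 → wrap carry → 0x6DB3
  0x6DB3 + 0x6D61 = 0x0DB14
One's-complement sum = 0xDB14.
Checksum = ~0xDB14 & 0xFFFF = 0x24EB.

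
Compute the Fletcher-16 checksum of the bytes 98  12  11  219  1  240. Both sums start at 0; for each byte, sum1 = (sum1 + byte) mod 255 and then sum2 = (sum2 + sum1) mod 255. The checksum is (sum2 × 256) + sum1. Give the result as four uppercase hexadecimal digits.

3D47

Running sums (mod 255):
  after byte 0 (98): sum1=98, sum2=98
  after byte 1 (12): sum1=110, sum2=208
  after byte 2 (11): sum1=121, sum2=74
  after byte 3 (219): sum1=85, sum2=159
  after byte 4 (1): sum1=86, sum2=245
  after byte 5 (240): sum1=71, sum2=61
Checksum = sum2·256 + sum1 = 61·256 + 71 = 15687 = 0x3D47.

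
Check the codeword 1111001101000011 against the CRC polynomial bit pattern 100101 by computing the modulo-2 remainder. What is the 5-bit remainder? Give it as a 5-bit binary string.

01110

Modulo-2 division of 1111001101000011 by 100101:
  pos 0: 111100 XOR 100101 = 011001
  pos 1: 110011 XOR 100101 = 010110
  pos 2: 101101 XOR 100101 = 001000
  pos 4: 100001 XOR 100101 = 000100
  pos 7: 100000 XOR 100101 = 000101
  pos 10: 101011 XOR 100101 = 001110
Remainder = 01110 (nonzero — an error is detected).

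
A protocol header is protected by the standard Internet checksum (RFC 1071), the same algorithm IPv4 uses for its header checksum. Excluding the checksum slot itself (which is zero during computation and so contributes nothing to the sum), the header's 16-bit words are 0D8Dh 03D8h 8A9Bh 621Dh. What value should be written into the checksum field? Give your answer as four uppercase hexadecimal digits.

01E2

One's-complement addition (fold any carry out of bit 15 back into bit 0):
  0x0D8D + 0x03D8 = 0x01165
  0x1165 + 0x8A9B = 0x09C00
  0x9C00 + 0x621D = 0x0FE1D
One's-complement sum = 0xFE1D.
Checksum = ~0xFE1D & 0xFFFF = 0x01E2.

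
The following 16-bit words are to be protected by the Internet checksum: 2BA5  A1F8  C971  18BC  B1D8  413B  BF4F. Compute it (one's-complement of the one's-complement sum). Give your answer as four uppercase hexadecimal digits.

9DD0

One's-complement addition (fold any carry out of bit 15 back into bit 0):
  0x2BA5 + 0xA1F8 = 0x0CD9D
  0xCD9D + 0xC971 = 0x1970E → wrap carry → 0x970F
  0x970F + 0x18BC = 0x0AFCB
  0xAFCB + 0xB1D8 = 0x161A3 → wrap carry → 0x61A4
  0x61A4 + 0x413B = 0x0A2DF
  0xA2DF + 0xBF4F = 0x1622E → wrap carry → 0x622F
One's-complement sum = 0x622F.
Checksum = ~0x622F & 0xFFFF = 0x9DD0.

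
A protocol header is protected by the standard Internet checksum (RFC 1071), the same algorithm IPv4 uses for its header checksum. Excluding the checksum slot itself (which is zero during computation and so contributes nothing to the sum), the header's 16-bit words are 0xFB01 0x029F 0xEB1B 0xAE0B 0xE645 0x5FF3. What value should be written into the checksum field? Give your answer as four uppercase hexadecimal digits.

One's-complement addition (fold any carry out of bit 15 back into bit 0):
  0xFB01 + 0x029F = 0x0FDA0
  0xFDA0 + 0xEB1B = 0x1E8BB → wrap carry → 0xE8BC
  0xE8BC + 0xAE0B = 0x196C7 → wrap carry → 0x96C8
  0x96C8 + 0xE645 = 0x17D0D → wrap carry → 0x7D0E
  0x7D0E + 0x5FF3 = 0x0DD01
One's-complement sum = 0xDD01.
Checksum = ~0xDD01 & 0xFFFF = 0x22FE.

22FE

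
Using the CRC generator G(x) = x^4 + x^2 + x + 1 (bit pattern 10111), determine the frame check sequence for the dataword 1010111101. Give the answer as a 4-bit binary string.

0111

Append 4 zeros: 10101111010000. Divide by 10111 (XOR where the leading bit is 1):
  pos 0: 10101 XOR 10111 = 00010
  pos 3: 10111 XOR 10111 = 00000
  pos 9: 10000 XOR 10111 = 00111
Remainder (last 4 bits) = 0111. This is the CRC / FCS.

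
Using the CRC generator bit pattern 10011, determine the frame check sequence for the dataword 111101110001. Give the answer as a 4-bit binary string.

0001

Append 4 zeros: 1111011100010000. Divide by 10011 (XOR where the leading bit is 1):
  pos 0: 11110 XOR 10011 = 01101
  pos 1: 11011 XOR 10011 = 01000
  pos 2: 10001 XOR 10011 = 00010
  pos 5: 10100 XOR 10011 = 00111
  pos 7: 11101 XOR 10011 = 01110
  pos 8: 11100 XOR 10011 = 01111
  pos 9: 11110 XOR 10011 = 01101
  pos 10: 11010 XOR 10011 = 01001
  pos 11: 10010 XOR 10011 = 00001
Remainder (last 4 bits) = 0001. This is the CRC / FCS.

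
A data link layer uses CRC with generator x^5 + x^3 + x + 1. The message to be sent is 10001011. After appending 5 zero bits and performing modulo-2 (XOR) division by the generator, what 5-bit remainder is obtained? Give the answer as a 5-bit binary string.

Append 5 zeros: 1000101100000. Divide by 101011 (XOR where the leading bit is 1):
  pos 0: 100010 XOR 101011 = 001001
  pos 2: 100111 XOR 101011 = 001100
  pos 4: 110000 XOR 101011 = 011011
  pos 5: 110110 XOR 101011 = 011101
  pos 6: 111010 XOR 101011 = 010001
  pos 7: 100010 XOR 101011 = 001001
Remainder (last 5 bits) = 01001. This is the CRC / FCS.

01001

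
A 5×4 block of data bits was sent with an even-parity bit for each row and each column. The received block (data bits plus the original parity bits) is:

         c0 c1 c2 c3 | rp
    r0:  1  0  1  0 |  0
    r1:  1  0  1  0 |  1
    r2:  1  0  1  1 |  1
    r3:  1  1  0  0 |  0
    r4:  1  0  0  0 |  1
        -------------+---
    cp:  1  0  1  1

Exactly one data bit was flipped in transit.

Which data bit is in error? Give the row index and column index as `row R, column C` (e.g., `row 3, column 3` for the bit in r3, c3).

row 1, column 1

Recompute each row's even parity and compare to rp:
  r0: data parity 0, sent rp 0 → ok
  r1: data parity 0, sent rp 1 → mismatch
  r2: data parity 1, sent rp 1 → ok
  r3: data parity 0, sent rp 0 → ok
  r4: data parity 1, sent rp 1 → ok
Recompute each column's even parity and compare to cp:
  c0: data parity 1, sent cp 1 → ok
  c1: data parity 1, sent cp 0 → mismatch
  c2: data parity 1, sent cp 1 → ok
  c3: data parity 1, sent cp 1 → ok
Exactly one row (r1) and one column (c1) fail → the flipped bit is at their intersection.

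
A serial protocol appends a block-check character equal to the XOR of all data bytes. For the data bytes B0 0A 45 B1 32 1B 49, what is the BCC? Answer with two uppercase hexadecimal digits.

2E

XOR the bytes together:
  start with 0xB0
  0xB0 ⊕ 0x0A = 0xBA
  0xBA ⊕ 0x45 = 0xFF
  0xFF ⊕ 0xB1 = 0x4E
  0x4E ⊕ 0x32 = 0x7C
  0x7C ⊕ 0x1B = 0x67
  0x67 ⊕ 0x49 = 0x2E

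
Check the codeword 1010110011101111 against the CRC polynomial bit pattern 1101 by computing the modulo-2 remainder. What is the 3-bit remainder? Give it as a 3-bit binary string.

Modulo-2 division of 1010110011101111 by 1101:
  pos 0: 1010 XOR 1101 = 0111
  pos 1: 1111 XOR 1101 = 0010
  pos 3: 1010 XOR 1101 = 0111
  pos 4: 1110 XOR 1101 = 0011
  pos 6: 1111 XOR 1101 = 0010
  pos 8: 1010 XOR 1101 = 0111
  pos 9: 1111 XOR 1101 = 0010
  pos 11: 1011 XOR 1101 = 0110
  pos 12: 1101 XOR 1101 = 0000
Remainder = 000 (zero — the frame passes the CRC check).

000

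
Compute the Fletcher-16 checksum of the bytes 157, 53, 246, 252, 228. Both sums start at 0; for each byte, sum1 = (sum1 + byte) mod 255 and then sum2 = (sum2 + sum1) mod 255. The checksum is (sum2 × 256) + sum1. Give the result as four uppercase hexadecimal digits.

ACAB

Running sums (mod 255):
  after byte 0 (157): sum1=157, sum2=157
  after byte 1 (53): sum1=210, sum2=112
  after byte 2 (246): sum1=201, sum2=58
  after byte 3 (252): sum1=198, sum2=1
  after byte 4 (228): sum1=171, sum2=172
Checksum = sum2·256 + sum1 = 172·256 + 171 = 44203 = 0xACAB.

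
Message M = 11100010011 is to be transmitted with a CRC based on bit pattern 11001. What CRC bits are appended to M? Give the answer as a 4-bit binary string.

0101

Append 4 zeros: 111000100110000. Divide by 11001 (XOR where the leading bit is 1):
  pos 0: 11100 XOR 11001 = 00101
  pos 2: 10101 XOR 11001 = 01100
  pos 3: 11000 XOR 11001 = 00001
  pos 7: 10110 XOR 11001 = 01111
  pos 8: 11110 XOR 11001 = 00111
  pos 10: 11100 XOR 11001 = 00101
Remainder (last 4 bits) = 0101. This is the CRC / FCS.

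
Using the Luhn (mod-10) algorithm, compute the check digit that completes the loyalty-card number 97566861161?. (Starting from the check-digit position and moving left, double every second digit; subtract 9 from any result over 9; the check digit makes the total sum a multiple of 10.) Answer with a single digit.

2

Partial digits right→left: 1 6 1 1 6 8 6 6 5 7 9
Double every second digit counting from the check-digit position (so the 1st, 3rd, 5th, ... of the partial from the right).
  doubled (with −9 where >9): 2 2 3 3 1 9 → sum 20
  kept as-is: 6 1 8 6 7 → sum 28
Total = 20 + 28 = 48.
Check digit = (10 − (48 mod 10)) mod 10 = 2.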